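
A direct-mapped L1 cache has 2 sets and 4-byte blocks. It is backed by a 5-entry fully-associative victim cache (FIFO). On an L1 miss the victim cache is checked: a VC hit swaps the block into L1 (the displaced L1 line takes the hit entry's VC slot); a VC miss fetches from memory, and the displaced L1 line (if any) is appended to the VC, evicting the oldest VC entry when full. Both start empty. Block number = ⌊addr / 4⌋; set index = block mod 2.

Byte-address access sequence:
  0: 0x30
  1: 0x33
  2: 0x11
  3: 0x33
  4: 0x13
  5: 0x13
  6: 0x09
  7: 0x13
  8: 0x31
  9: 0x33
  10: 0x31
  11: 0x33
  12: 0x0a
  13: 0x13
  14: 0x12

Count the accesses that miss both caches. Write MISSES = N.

MISSES = 3

#0 0x30→b12/s0 MISS; vc=[]
#1 0x33→b12/s0 L1-HIT; vc=[]
#2 0x11→b4/s0 MISS; vc=[12]
#3 0x33→b12/s0 VC-HIT; vc=[4]
#4 0x13→b4/s0 VC-HIT; vc=[12]
#5 0x13→b4/s0 L1-HIT; vc=[12]
#6 0x9→b2/s0 MISS; vc=[12,4]
#7 0x13→b4/s0 VC-HIT; vc=[12,2]
#8 0x31→b12/s0 VC-HIT; vc=[4,2]
#9 0x33→b12/s0 L1-HIT; vc=[4,2]
#10 0x31→b12/s0 L1-HIT; vc=[4,2]
#11 0x33→b12/s0 L1-HIT; vc=[4,2]
#12 0xa→b2/s0 VC-HIT; vc=[4,12]
#13 0x13→b4/s0 VC-HIT; vc=[2,12]
#14 0x12→b4/s0 L1-HIT; vc=[2,12]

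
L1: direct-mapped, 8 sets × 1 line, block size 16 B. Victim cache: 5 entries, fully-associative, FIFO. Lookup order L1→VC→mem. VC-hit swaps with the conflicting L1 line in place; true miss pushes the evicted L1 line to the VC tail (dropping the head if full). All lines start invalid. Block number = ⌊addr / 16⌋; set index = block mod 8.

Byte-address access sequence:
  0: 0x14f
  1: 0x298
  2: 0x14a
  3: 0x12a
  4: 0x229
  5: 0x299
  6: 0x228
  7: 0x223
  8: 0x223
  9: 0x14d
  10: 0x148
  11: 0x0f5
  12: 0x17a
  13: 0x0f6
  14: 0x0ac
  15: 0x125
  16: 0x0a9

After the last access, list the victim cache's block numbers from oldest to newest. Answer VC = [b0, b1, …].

VC = [18, 23, 34]

0: 0x14f (blk 20, set 4) → MISS  vc=[]
1: 0x298 (blk 41, set 1) → MISS  vc=[]
2: 0x14a (blk 20, set 4) → L1-HIT  vc=[]
3: 0x12a (blk 18, set 2) → MISS  vc=[]
4: 0x229 (blk 34, set 2) → MISS  vc=[18]
5: 0x299 (blk 41, set 1) → L1-HIT  vc=[18]
6: 0x228 (blk 34, set 2) → L1-HIT  vc=[18]
7: 0x223 (blk 34, set 2) → L1-HIT  vc=[18]
8: 0x223 (blk 34, set 2) → L1-HIT  vc=[18]
9: 0x14d (blk 20, set 4) → L1-HIT  vc=[18]
10: 0x148 (blk 20, set 4) → L1-HIT  vc=[18]
11: 0xf5 (blk 15, set 7) → MISS  vc=[18]
12: 0x17a (blk 23, set 7) → MISS  vc=[18, 15]
13: 0xf6 (blk 15, set 7) → VC-HIT  vc=[18, 23]
14: 0xac (blk 10, set 2) → MISS  vc=[18, 23, 34]
15: 0x125 (blk 18, set 2) → VC-HIT  vc=[10, 23, 34]
16: 0xa9 (blk 10, set 2) → VC-HIT  vc=[18, 23, 34]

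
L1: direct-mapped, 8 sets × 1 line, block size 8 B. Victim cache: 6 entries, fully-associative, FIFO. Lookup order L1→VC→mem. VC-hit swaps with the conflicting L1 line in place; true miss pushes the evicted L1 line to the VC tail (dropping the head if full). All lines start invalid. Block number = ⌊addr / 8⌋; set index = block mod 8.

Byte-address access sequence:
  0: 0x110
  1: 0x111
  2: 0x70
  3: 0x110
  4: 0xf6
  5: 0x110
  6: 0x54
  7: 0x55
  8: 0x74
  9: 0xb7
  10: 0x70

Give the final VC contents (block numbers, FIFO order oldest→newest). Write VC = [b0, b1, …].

VC = [30, 34, 22]

0: 0x110 (blk 34, set 2) → MISS  vc=[]
1: 0x111 (blk 34, set 2) → L1-HIT  vc=[]
2: 0x70 (blk 14, set 6) → MISS  vc=[]
3: 0x110 (blk 34, set 2) → L1-HIT  vc=[]
4: 0xf6 (blk 30, set 6) → MISS  vc=[14]
5: 0x110 (blk 34, set 2) → L1-HIT  vc=[14]
6: 0x54 (blk 10, set 2) → MISS  vc=[14, 34]
7: 0x55 (blk 10, set 2) → L1-HIT  vc=[14, 34]
8: 0x74 (blk 14, set 6) → VC-HIT  vc=[30, 34]
9: 0xb7 (blk 22, set 6) → MISS  vc=[30, 34, 14]
10: 0x70 (blk 14, set 6) → VC-HIT  vc=[30, 34, 22]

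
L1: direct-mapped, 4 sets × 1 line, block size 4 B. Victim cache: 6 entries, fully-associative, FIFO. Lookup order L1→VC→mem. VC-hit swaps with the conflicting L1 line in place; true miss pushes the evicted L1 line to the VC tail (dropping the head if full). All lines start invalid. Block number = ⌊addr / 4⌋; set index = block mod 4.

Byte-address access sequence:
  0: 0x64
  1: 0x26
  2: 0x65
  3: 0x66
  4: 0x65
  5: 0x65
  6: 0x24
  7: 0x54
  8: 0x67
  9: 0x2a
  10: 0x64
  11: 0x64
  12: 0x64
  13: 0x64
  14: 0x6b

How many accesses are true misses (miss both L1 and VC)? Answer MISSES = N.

#0 0x64→b25/s1 MISS; vc=[]
#1 0x26→b9/s1 MISS; vc=[25]
#2 0x65→b25/s1 VC-HIT; vc=[9]
#3 0x66→b25/s1 L1-HIT; vc=[9]
#4 0x65→b25/s1 L1-HIT; vc=[9]
#5 0x65→b25/s1 L1-HIT; vc=[9]
#6 0x24→b9/s1 VC-HIT; vc=[25]
#7 0x54→b21/s1 MISS; vc=[25,9]
#8 0x67→b25/s1 VC-HIT; vc=[21,9]
#9 0x2a→b10/s2 MISS; vc=[21,9]
#10 0x64→b25/s1 L1-HIT; vc=[21,9]
#11 0x64→b25/s1 L1-HIT; vc=[21,9]
#12 0x64→b25/s1 L1-HIT; vc=[21,9]
#13 0x64→b25/s1 L1-HIT; vc=[21,9]
#14 0x6b→b26/s2 MISS; vc=[21,9,10]

MISSES = 5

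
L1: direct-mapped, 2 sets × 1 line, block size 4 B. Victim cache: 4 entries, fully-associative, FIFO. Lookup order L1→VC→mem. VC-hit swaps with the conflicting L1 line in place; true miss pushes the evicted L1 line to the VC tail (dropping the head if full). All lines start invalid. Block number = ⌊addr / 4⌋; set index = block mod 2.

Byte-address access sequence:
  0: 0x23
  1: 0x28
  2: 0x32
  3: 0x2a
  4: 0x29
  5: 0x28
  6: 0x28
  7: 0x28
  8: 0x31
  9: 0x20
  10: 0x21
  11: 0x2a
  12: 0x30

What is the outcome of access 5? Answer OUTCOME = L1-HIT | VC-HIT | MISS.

#0 0x23→b8/s0 MISS; vc=[]
#1 0x28→b10/s0 MISS; vc=[8]
#2 0x32→b12/s0 MISS; vc=[8,10]
#3 0x2a→b10/s0 VC-HIT; vc=[8,12]
#4 0x29→b10/s0 L1-HIT; vc=[8,12]
#5 0x28→b10/s0 L1-HIT; vc=[8,12]
#6 0x28→b10/s0 L1-HIT; vc=[8,12]
#7 0x28→b10/s0 L1-HIT; vc=[8,12]
#8 0x31→b12/s0 VC-HIT; vc=[8,10]
#9 0x20→b8/s0 VC-HIT; vc=[12,10]
#10 0x21→b8/s0 L1-HIT; vc=[12,10]
#11 0x2a→b10/s0 VC-HIT; vc=[12,8]
#12 0x30→b12/s0 VC-HIT; vc=[10,8]

OUTCOME = L1-HIT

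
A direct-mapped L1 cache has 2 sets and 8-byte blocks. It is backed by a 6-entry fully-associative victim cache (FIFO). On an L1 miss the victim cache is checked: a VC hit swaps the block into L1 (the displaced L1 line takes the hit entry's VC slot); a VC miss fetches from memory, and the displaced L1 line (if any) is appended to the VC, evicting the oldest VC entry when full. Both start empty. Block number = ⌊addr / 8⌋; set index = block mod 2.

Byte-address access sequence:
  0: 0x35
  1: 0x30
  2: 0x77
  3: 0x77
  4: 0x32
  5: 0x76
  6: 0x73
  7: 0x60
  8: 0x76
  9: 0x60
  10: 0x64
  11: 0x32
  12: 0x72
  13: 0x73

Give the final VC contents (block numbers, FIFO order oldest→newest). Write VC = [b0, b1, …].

#0 0x35→b6/s0 MISS; vc=[]
#1 0x30→b6/s0 L1-HIT; vc=[]
#2 0x77→b14/s0 MISS; vc=[6]
#3 0x77→b14/s0 L1-HIT; vc=[6]
#4 0x32→b6/s0 VC-HIT; vc=[14]
#5 0x76→b14/s0 VC-HIT; vc=[6]
#6 0x73→b14/s0 L1-HIT; vc=[6]
#7 0x60→b12/s0 MISS; vc=[6,14]
#8 0x76→b14/s0 VC-HIT; vc=[6,12]
#9 0x60→b12/s0 VC-HIT; vc=[6,14]
#10 0x64→b12/s0 L1-HIT; vc=[6,14]
#11 0x32→b6/s0 VC-HIT; vc=[12,14]
#12 0x72→b14/s0 VC-HIT; vc=[12,6]
#13 0x73→b14/s0 L1-HIT; vc=[12,6]

VC = [12, 6]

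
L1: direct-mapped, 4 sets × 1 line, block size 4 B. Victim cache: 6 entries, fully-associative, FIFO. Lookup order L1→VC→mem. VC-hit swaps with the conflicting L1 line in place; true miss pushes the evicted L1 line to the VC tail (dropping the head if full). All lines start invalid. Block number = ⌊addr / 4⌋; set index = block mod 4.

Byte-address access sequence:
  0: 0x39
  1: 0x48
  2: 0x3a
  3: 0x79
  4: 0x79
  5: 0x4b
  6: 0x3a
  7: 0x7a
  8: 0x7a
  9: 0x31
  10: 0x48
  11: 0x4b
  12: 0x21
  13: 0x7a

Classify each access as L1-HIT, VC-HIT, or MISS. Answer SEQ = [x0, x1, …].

#0 0x39→b14/s2 MISS; vc=[]
#1 0x48→b18/s2 MISS; vc=[14]
#2 0x3a→b14/s2 VC-HIT; vc=[18]
#3 0x79→b30/s2 MISS; vc=[18,14]
#4 0x79→b30/s2 L1-HIT; vc=[18,14]
#5 0x4b→b18/s2 VC-HIT; vc=[30,14]
#6 0x3a→b14/s2 VC-HIT; vc=[30,18]
#7 0x7a→b30/s2 VC-HIT; vc=[14,18]
#8 0x7a→b30/s2 L1-HIT; vc=[14,18]
#9 0x31→b12/s0 MISS; vc=[14,18]
#10 0x48→b18/s2 VC-HIT; vc=[14,30]
#11 0x4b→b18/s2 L1-HIT; vc=[14,30]
#12 0x21→b8/s0 MISS; vc=[14,30,12]
#13 0x7a→b30/s2 VC-HIT; vc=[14,18,12]

SEQ = [MISS, MISS, VC-HIT, MISS, L1-HIT, VC-HIT, VC-HIT, VC-HIT, L1-HIT, MISS, VC-HIT, L1-HIT, MISS, VC-HIT]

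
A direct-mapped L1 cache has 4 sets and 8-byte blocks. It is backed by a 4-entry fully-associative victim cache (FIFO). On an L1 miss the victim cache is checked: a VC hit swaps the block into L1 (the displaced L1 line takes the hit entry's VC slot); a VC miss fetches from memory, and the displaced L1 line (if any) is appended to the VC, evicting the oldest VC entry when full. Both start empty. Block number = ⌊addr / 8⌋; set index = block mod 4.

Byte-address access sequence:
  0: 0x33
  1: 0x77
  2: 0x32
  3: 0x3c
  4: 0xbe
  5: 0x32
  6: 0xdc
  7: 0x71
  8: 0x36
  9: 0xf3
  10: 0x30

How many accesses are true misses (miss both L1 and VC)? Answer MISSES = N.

MISSES = 6

  [0] addr=0x33 blk=6 s=2: MISS | VC []
  [1] addr=0x77 blk=14 s=2: MISS | VC [6]
  [2] addr=0x32 blk=6 s=2: VC-HIT | VC [14]
  [3] addr=0x3c blk=7 s=3: MISS | VC [14]
  [4] addr=0xbe blk=23 s=3: MISS | VC [14, 7]
  [5] addr=0x32 blk=6 s=2: L1-HIT | VC [14, 7]
  [6] addr=0xdc blk=27 s=3: MISS | VC [14, 7, 23]
  [7] addr=0x71 blk=14 s=2: VC-HIT | VC [6, 7, 23]
  [8] addr=0x36 blk=6 s=2: VC-HIT | VC [14, 7, 23]
  [9] addr=0xf3 blk=30 s=2: MISS | VC [14, 7, 23, 6]
  [10] addr=0x30 blk=6 s=2: VC-HIT | VC [14, 7, 23, 30]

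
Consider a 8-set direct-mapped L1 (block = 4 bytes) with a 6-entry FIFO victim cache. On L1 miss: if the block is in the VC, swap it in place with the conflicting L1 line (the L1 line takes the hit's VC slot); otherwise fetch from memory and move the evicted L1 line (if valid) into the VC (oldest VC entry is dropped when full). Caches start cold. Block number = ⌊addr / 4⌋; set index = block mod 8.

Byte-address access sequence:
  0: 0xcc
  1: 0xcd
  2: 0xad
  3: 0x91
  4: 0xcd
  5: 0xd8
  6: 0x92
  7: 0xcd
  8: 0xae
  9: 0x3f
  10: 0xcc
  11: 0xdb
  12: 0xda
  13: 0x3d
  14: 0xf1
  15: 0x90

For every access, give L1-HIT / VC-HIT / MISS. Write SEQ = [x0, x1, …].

SEQ = [MISS, L1-HIT, MISS, MISS, VC-HIT, MISS, L1-HIT, L1-HIT, VC-HIT, MISS, VC-HIT, L1-HIT, L1-HIT, L1-HIT, MISS, VC-HIT]

#0 0xcc→b51/s3 MISS; vc=[]
#1 0xcd→b51/s3 L1-HIT; vc=[]
#2 0xad→b43/s3 MISS; vc=[51]
#3 0x91→b36/s4 MISS; vc=[51]
#4 0xcd→b51/s3 VC-HIT; vc=[43]
#5 0xd8→b54/s6 MISS; vc=[43]
#6 0x92→b36/s4 L1-HIT; vc=[43]
#7 0xcd→b51/s3 L1-HIT; vc=[43]
#8 0xae→b43/s3 VC-HIT; vc=[51]
#9 0x3f→b15/s7 MISS; vc=[51]
#10 0xcc→b51/s3 VC-HIT; vc=[43]
#11 0xdb→b54/s6 L1-HIT; vc=[43]
#12 0xda→b54/s6 L1-HIT; vc=[43]
#13 0x3d→b15/s7 L1-HIT; vc=[43]
#14 0xf1→b60/s4 MISS; vc=[43,36]
#15 0x90→b36/s4 VC-HIT; vc=[43,60]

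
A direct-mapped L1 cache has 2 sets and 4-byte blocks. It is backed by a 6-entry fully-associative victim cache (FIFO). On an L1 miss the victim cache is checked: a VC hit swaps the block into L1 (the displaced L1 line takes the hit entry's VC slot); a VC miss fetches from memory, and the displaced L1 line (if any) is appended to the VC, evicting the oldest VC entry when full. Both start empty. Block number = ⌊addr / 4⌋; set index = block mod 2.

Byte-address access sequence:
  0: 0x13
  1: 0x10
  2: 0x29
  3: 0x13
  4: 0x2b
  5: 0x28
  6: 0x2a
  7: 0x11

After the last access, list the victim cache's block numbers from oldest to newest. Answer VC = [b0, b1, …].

VC = [10]

  [0] addr=0x13 blk=4 s=0: MISS | VC []
  [1] addr=0x10 blk=4 s=0: L1-HIT | VC []
  [2] addr=0x29 blk=10 s=0: MISS | VC [4]
  [3] addr=0x13 blk=4 s=0: VC-HIT | VC [10]
  [4] addr=0x2b blk=10 s=0: VC-HIT | VC [4]
  [5] addr=0x28 blk=10 s=0: L1-HIT | VC [4]
  [6] addr=0x2a blk=10 s=0: L1-HIT | VC [4]
  [7] addr=0x11 blk=4 s=0: VC-HIT | VC [10]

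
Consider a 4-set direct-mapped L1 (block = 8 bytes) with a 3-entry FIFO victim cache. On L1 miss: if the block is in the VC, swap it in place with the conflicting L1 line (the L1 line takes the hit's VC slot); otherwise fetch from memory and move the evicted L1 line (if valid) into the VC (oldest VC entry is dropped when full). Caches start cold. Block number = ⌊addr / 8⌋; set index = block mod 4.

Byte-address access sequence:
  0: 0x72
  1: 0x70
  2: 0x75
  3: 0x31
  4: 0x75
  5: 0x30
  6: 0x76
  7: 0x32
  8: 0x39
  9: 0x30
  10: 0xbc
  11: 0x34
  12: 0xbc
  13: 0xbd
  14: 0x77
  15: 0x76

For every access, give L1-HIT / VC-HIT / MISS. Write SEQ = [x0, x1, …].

  [0] addr=0x72 blk=14 s=2: MISS | VC []
  [1] addr=0x70 blk=14 s=2: L1-HIT | VC []
  [2] addr=0x75 blk=14 s=2: L1-HIT | VC []
  [3] addr=0x31 blk=6 s=2: MISS | VC [14]
  [4] addr=0x75 blk=14 s=2: VC-HIT | VC [6]
  [5] addr=0x30 blk=6 s=2: VC-HIT | VC [14]
  [6] addr=0x76 blk=14 s=2: VC-HIT | VC [6]
  [7] addr=0x32 blk=6 s=2: VC-HIT | VC [14]
  [8] addr=0x39 blk=7 s=3: MISS | VC [14]
  [9] addr=0x30 blk=6 s=2: L1-HIT | VC [14]
  [10] addr=0xbc blk=23 s=3: MISS | VC [14, 7]
  [11] addr=0x34 blk=6 s=2: L1-HIT | VC [14, 7]
  [12] addr=0xbc blk=23 s=3: L1-HIT | VC [14, 7]
  [13] addr=0xbd blk=23 s=3: L1-HIT | VC [14, 7]
  [14] addr=0x77 blk=14 s=2: VC-HIT | VC [6, 7]
  [15] addr=0x76 blk=14 s=2: L1-HIT | VC [6, 7]

SEQ = [MISS, L1-HIT, L1-HIT, MISS, VC-HIT, VC-HIT, VC-HIT, VC-HIT, MISS, L1-HIT, MISS, L1-HIT, L1-HIT, L1-HIT, VC-HIT, L1-HIT]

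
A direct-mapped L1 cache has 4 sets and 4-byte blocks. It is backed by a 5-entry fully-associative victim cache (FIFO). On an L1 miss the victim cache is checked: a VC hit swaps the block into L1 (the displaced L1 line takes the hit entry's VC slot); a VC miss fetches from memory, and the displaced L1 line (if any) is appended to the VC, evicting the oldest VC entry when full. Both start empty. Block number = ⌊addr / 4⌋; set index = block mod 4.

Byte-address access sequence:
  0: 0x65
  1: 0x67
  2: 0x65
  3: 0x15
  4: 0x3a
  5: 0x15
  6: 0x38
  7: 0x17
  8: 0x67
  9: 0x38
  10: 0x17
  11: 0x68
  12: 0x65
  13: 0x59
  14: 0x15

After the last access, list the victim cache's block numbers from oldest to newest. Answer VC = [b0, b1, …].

0: 0x65 (blk 25, set 1) → MISS  vc=[]
1: 0x67 (blk 25, set 1) → L1-HIT  vc=[]
2: 0x65 (blk 25, set 1) → L1-HIT  vc=[]
3: 0x15 (blk 5, set 1) → MISS  vc=[25]
4: 0x3a (blk 14, set 2) → MISS  vc=[25]
5: 0x15 (blk 5, set 1) → L1-HIT  vc=[25]
6: 0x38 (blk 14, set 2) → L1-HIT  vc=[25]
7: 0x17 (blk 5, set 1) → L1-HIT  vc=[25]
8: 0x67 (blk 25, set 1) → VC-HIT  vc=[5]
9: 0x38 (blk 14, set 2) → L1-HIT  vc=[5]
10: 0x17 (blk 5, set 1) → VC-HIT  vc=[25]
11: 0x68 (blk 26, set 2) → MISS  vc=[25, 14]
12: 0x65 (blk 25, set 1) → VC-HIT  vc=[5, 14]
13: 0x59 (blk 22, set 2) → MISS  vc=[5, 14, 26]
14: 0x15 (blk 5, set 1) → VC-HIT  vc=[25, 14, 26]

VC = [25, 14, 26]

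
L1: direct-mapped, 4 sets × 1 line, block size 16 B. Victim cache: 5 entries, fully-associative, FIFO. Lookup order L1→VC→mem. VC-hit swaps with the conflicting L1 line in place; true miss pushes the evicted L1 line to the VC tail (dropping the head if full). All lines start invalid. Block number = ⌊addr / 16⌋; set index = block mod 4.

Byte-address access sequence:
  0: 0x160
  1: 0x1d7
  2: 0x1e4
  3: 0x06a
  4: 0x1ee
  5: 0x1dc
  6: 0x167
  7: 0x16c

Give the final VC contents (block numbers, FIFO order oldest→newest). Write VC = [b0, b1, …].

VC = [30, 6]

0: 0x160 (blk 22, set 2) → MISS  vc=[]
1: 0x1d7 (blk 29, set 1) → MISS  vc=[]
2: 0x1e4 (blk 30, set 2) → MISS  vc=[22]
3: 0x6a (blk 6, set 2) → MISS  vc=[22, 30]
4: 0x1ee (blk 30, set 2) → VC-HIT  vc=[22, 6]
5: 0x1dc (blk 29, set 1) → L1-HIT  vc=[22, 6]
6: 0x167 (blk 22, set 2) → VC-HIT  vc=[30, 6]
7: 0x16c (blk 22, set 2) → L1-HIT  vc=[30, 6]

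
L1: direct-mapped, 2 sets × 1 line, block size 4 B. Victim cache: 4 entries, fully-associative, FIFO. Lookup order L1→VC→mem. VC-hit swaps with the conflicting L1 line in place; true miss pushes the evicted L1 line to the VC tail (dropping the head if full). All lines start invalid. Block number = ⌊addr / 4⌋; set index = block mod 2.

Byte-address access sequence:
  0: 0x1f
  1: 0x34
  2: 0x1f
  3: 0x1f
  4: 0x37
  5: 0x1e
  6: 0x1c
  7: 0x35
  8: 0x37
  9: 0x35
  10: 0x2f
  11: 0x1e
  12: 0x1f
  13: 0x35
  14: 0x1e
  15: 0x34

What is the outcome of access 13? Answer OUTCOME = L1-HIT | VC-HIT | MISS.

0: 0x1f (blk 7, set 1) → MISS  vc=[]
1: 0x34 (blk 13, set 1) → MISS  vc=[7]
2: 0x1f (blk 7, set 1) → VC-HIT  vc=[13]
3: 0x1f (blk 7, set 1) → L1-HIT  vc=[13]
4: 0x37 (blk 13, set 1) → VC-HIT  vc=[7]
5: 0x1e (blk 7, set 1) → VC-HIT  vc=[13]
6: 0x1c (blk 7, set 1) → L1-HIT  vc=[13]
7: 0x35 (blk 13, set 1) → VC-HIT  vc=[7]
8: 0x37 (blk 13, set 1) → L1-HIT  vc=[7]
9: 0x35 (blk 13, set 1) → L1-HIT  vc=[7]
10: 0x2f (blk 11, set 1) → MISS  vc=[7, 13]
11: 0x1e (blk 7, set 1) → VC-HIT  vc=[11, 13]
12: 0x1f (blk 7, set 1) → L1-HIT  vc=[11, 13]
13: 0x35 (blk 13, set 1) → VC-HIT  vc=[11, 7]
14: 0x1e (blk 7, set 1) → VC-HIT  vc=[11, 13]
15: 0x34 (blk 13, set 1) → VC-HIT  vc=[11, 7]

OUTCOME = VC-HIT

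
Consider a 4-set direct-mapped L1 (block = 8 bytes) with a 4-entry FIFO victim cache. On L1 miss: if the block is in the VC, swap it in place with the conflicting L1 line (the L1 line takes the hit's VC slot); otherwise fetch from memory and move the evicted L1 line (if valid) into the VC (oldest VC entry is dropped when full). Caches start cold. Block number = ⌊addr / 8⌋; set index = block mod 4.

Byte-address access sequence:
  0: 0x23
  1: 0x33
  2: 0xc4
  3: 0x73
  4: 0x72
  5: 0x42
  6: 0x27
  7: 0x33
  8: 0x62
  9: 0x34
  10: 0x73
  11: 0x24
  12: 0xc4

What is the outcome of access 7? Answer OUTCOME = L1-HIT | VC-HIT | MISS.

#0 0x23→b4/s0 MISS; vc=[]
#1 0x33→b6/s2 MISS; vc=[]
#2 0xc4→b24/s0 MISS; vc=[4]
#3 0x73→b14/s2 MISS; vc=[4,6]
#4 0x72→b14/s2 L1-HIT; vc=[4,6]
#5 0x42→b8/s0 MISS; vc=[4,6,24]
#6 0x27→b4/s0 VC-HIT; vc=[8,6,24]
#7 0x33→b6/s2 VC-HIT; vc=[8,14,24]
#8 0x62→b12/s0 MISS; vc=[8,14,24,4]
#9 0x34→b6/s2 L1-HIT; vc=[8,14,24,4]
#10 0x73→b14/s2 VC-HIT; vc=[8,6,24,4]
#11 0x24→b4/s0 VC-HIT; vc=[8,6,24,12]
#12 0xc4→b24/s0 VC-HIT; vc=[8,6,4,12]

OUTCOME = VC-HIT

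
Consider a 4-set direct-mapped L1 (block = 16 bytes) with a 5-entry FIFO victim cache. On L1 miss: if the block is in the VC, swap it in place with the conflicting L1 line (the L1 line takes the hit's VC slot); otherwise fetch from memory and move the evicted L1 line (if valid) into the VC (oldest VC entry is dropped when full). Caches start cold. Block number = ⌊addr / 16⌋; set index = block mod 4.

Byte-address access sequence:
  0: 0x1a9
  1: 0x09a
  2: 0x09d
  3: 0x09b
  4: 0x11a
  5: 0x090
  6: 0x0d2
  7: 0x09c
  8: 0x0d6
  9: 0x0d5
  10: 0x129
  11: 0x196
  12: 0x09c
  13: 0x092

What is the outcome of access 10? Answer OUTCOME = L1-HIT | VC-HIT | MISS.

0: 0x1a9 (blk 26, set 2) → MISS  vc=[]
1: 0x9a (blk 9, set 1) → MISS  vc=[]
2: 0x9d (blk 9, set 1) → L1-HIT  vc=[]
3: 0x9b (blk 9, set 1) → L1-HIT  vc=[]
4: 0x11a (blk 17, set 1) → MISS  vc=[9]
5: 0x90 (blk 9, set 1) → VC-HIT  vc=[17]
6: 0xd2 (blk 13, set 1) → MISS  vc=[17, 9]
7: 0x9c (blk 9, set 1) → VC-HIT  vc=[17, 13]
8: 0xd6 (blk 13, set 1) → VC-HIT  vc=[17, 9]
9: 0xd5 (blk 13, set 1) → L1-HIT  vc=[17, 9]
10: 0x129 (blk 18, set 2) → MISS  vc=[17, 9, 26]
11: 0x196 (blk 25, set 1) → MISS  vc=[17, 9, 26, 13]
12: 0x9c (blk 9, set 1) → VC-HIT  vc=[17, 25, 26, 13]
13: 0x92 (blk 9, set 1) → L1-HIT  vc=[17, 25, 26, 13]

OUTCOME = MISS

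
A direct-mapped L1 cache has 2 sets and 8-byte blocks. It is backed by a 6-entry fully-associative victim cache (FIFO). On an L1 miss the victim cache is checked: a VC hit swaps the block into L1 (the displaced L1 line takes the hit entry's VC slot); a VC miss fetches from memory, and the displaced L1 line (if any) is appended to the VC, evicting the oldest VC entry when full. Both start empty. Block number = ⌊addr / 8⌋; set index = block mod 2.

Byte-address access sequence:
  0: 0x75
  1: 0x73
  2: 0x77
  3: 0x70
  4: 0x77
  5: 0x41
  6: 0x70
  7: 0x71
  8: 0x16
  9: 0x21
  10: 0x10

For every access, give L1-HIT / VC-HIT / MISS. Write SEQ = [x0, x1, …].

#0 0x75→b14/s0 MISS; vc=[]
#1 0x73→b14/s0 L1-HIT; vc=[]
#2 0x77→b14/s0 L1-HIT; vc=[]
#3 0x70→b14/s0 L1-HIT; vc=[]
#4 0x77→b14/s0 L1-HIT; vc=[]
#5 0x41→b8/s0 MISS; vc=[14]
#6 0x70→b14/s0 VC-HIT; vc=[8]
#7 0x71→b14/s0 L1-HIT; vc=[8]
#8 0x16→b2/s0 MISS; vc=[8,14]
#9 0x21→b4/s0 MISS; vc=[8,14,2]
#10 0x10→b2/s0 VC-HIT; vc=[8,14,4]

SEQ = [MISS, L1-HIT, L1-HIT, L1-HIT, L1-HIT, MISS, VC-HIT, L1-HIT, MISS, MISS, VC-HIT]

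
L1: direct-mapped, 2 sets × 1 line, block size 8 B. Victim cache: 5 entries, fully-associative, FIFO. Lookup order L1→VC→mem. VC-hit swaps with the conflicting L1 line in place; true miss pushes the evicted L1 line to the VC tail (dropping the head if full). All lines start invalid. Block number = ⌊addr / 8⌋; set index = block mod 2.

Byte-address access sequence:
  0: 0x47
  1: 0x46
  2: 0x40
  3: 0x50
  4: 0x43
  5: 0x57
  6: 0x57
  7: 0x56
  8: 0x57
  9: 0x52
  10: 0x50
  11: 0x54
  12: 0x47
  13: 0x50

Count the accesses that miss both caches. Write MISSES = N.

  [0] addr=0x47 blk=8 s=0: MISS | VC []
  [1] addr=0x46 blk=8 s=0: L1-HIT | VC []
  [2] addr=0x40 blk=8 s=0: L1-HIT | VC []
  [3] addr=0x50 blk=10 s=0: MISS | VC [8]
  [4] addr=0x43 blk=8 s=0: VC-HIT | VC [10]
  [5] addr=0x57 blk=10 s=0: VC-HIT | VC [8]
  [6] addr=0x57 blk=10 s=0: L1-HIT | VC [8]
  [7] addr=0x56 blk=10 s=0: L1-HIT | VC [8]
  [8] addr=0x57 blk=10 s=0: L1-HIT | VC [8]
  [9] addr=0x52 blk=10 s=0: L1-HIT | VC [8]
  [10] addr=0x50 blk=10 s=0: L1-HIT | VC [8]
  [11] addr=0x54 blk=10 s=0: L1-HIT | VC [8]
  [12] addr=0x47 blk=8 s=0: VC-HIT | VC [10]
  [13] addr=0x50 blk=10 s=0: VC-HIT | VC [8]

MISSES = 2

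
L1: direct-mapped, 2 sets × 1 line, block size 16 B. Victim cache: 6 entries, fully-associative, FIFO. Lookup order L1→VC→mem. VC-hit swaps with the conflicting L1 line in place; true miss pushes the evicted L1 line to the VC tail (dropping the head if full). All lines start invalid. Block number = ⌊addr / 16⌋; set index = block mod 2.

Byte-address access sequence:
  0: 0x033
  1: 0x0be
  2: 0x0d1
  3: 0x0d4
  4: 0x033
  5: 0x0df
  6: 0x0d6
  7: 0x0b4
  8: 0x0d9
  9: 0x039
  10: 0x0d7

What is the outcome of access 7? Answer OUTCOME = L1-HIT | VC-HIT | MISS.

#0 0x33→b3/s1 MISS; vc=[]
#1 0xbe→b11/s1 MISS; vc=[3]
#2 0xd1→b13/s1 MISS; vc=[3,11]
#3 0xd4→b13/s1 L1-HIT; vc=[3,11]
#4 0x33→b3/s1 VC-HIT; vc=[13,11]
#5 0xdf→b13/s1 VC-HIT; vc=[3,11]
#6 0xd6→b13/s1 L1-HIT; vc=[3,11]
#7 0xb4→b11/s1 VC-HIT; vc=[3,13]
#8 0xd9→b13/s1 VC-HIT; vc=[3,11]
#9 0x39→b3/s1 VC-HIT; vc=[13,11]
#10 0xd7→b13/s1 VC-HIT; vc=[3,11]

OUTCOME = VC-HIT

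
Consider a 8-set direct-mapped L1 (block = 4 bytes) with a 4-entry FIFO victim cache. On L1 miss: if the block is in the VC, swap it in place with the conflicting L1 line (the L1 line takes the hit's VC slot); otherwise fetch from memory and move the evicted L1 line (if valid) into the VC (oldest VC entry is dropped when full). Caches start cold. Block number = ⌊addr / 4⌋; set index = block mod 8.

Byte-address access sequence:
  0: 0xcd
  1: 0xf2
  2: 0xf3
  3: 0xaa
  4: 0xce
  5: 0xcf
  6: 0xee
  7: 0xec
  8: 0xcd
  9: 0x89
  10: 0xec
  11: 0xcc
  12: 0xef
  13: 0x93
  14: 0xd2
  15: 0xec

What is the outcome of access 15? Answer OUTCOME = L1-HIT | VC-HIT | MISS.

OUTCOME = L1-HIT

  [0] addr=0xcd blk=51 s=3: MISS | VC []
  [1] addr=0xf2 blk=60 s=4: MISS | VC []
  [2] addr=0xf3 blk=60 s=4: L1-HIT | VC []
  [3] addr=0xaa blk=42 s=2: MISS | VC []
  [4] addr=0xce blk=51 s=3: L1-HIT | VC []
  [5] addr=0xcf blk=51 s=3: L1-HIT | VC []
  [6] addr=0xee blk=59 s=3: MISS | VC [51]
  [7] addr=0xec blk=59 s=3: L1-HIT | VC [51]
  [8] addr=0xcd blk=51 s=3: VC-HIT | VC [59]
  [9] addr=0x89 blk=34 s=2: MISS | VC [59, 42]
  [10] addr=0xec blk=59 s=3: VC-HIT | VC [51, 42]
  [11] addr=0xcc blk=51 s=3: VC-HIT | VC [59, 42]
  [12] addr=0xef blk=59 s=3: VC-HIT | VC [51, 42]
  [13] addr=0x93 blk=36 s=4: MISS | VC [51, 42, 60]
  [14] addr=0xd2 blk=52 s=4: MISS | VC [51, 42, 60, 36]
  [15] addr=0xec blk=59 s=3: L1-HIT | VC [51, 42, 60, 36]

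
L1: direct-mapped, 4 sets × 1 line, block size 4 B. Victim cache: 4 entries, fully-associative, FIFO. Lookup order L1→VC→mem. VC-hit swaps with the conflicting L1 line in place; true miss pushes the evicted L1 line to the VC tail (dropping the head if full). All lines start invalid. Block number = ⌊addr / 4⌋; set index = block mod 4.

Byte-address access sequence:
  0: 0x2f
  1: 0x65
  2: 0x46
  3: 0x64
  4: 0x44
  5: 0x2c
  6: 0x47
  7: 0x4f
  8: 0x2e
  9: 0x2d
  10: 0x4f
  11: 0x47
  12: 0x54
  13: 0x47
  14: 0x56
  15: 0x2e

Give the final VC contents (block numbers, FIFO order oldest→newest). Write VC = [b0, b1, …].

0: 0x2f (blk 11, set 3) → MISS  vc=[]
1: 0x65 (blk 25, set 1) → MISS  vc=[]
2: 0x46 (blk 17, set 1) → MISS  vc=[25]
3: 0x64 (blk 25, set 1) → VC-HIT  vc=[17]
4: 0x44 (blk 17, set 1) → VC-HIT  vc=[25]
5: 0x2c (blk 11, set 3) → L1-HIT  vc=[25]
6: 0x47 (blk 17, set 1) → L1-HIT  vc=[25]
7: 0x4f (blk 19, set 3) → MISS  vc=[25, 11]
8: 0x2e (blk 11, set 3) → VC-HIT  vc=[25, 19]
9: 0x2d (blk 11, set 3) → L1-HIT  vc=[25, 19]
10: 0x4f (blk 19, set 3) → VC-HIT  vc=[25, 11]
11: 0x47 (blk 17, set 1) → L1-HIT  vc=[25, 11]
12: 0x54 (blk 21, set 1) → MISS  vc=[25, 11, 17]
13: 0x47 (blk 17, set 1) → VC-HIT  vc=[25, 11, 21]
14: 0x56 (blk 21, set 1) → VC-HIT  vc=[25, 11, 17]
15: 0x2e (blk 11, set 3) → VC-HIT  vc=[25, 19, 17]

VC = [25, 19, 17]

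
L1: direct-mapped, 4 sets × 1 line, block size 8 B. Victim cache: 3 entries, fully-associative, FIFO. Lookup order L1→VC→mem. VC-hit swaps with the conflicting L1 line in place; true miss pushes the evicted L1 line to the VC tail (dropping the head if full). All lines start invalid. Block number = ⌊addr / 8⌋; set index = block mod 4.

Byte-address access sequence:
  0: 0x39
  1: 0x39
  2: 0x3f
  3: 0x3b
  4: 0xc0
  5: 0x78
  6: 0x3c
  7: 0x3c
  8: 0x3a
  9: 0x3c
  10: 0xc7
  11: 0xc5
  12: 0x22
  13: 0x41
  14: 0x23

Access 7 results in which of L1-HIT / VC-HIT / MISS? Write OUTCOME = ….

0: 0x39 (blk 7, set 3) → MISS  vc=[]
1: 0x39 (blk 7, set 3) → L1-HIT  vc=[]
2: 0x3f (blk 7, set 3) → L1-HIT  vc=[]
3: 0x3b (blk 7, set 3) → L1-HIT  vc=[]
4: 0xc0 (blk 24, set 0) → MISS  vc=[]
5: 0x78 (blk 15, set 3) → MISS  vc=[7]
6: 0x3c (blk 7, set 3) → VC-HIT  vc=[15]
7: 0x3c (blk 7, set 3) → L1-HIT  vc=[15]
8: 0x3a (blk 7, set 3) → L1-HIT  vc=[15]
9: 0x3c (blk 7, set 3) → L1-HIT  vc=[15]
10: 0xc7 (blk 24, set 0) → L1-HIT  vc=[15]
11: 0xc5 (blk 24, set 0) → L1-HIT  vc=[15]
12: 0x22 (blk 4, set 0) → MISS  vc=[15, 24]
13: 0x41 (blk 8, set 0) → MISS  vc=[15, 24, 4]
14: 0x23 (blk 4, set 0) → VC-HIT  vc=[15, 24, 8]

OUTCOME = L1-HIT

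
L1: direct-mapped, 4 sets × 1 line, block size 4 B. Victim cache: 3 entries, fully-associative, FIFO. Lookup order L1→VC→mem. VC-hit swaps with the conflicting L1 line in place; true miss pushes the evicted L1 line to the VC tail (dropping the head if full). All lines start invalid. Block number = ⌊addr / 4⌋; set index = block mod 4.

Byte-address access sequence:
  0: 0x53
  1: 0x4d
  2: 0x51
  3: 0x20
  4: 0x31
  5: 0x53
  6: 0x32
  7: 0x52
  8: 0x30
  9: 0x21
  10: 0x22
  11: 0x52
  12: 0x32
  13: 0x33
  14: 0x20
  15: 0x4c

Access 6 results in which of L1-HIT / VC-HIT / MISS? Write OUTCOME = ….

#0 0x53→b20/s0 MISS; vc=[]
#1 0x4d→b19/s3 MISS; vc=[]
#2 0x51→b20/s0 L1-HIT; vc=[]
#3 0x20→b8/s0 MISS; vc=[20]
#4 0x31→b12/s0 MISS; vc=[20,8]
#5 0x53→b20/s0 VC-HIT; vc=[12,8]
#6 0x32→b12/s0 VC-HIT; vc=[20,8]
#7 0x52→b20/s0 VC-HIT; vc=[12,8]
#8 0x30→b12/s0 VC-HIT; vc=[20,8]
#9 0x21→b8/s0 VC-HIT; vc=[20,12]
#10 0x22→b8/s0 L1-HIT; vc=[20,12]
#11 0x52→b20/s0 VC-HIT; vc=[8,12]
#12 0x32→b12/s0 VC-HIT; vc=[8,20]
#13 0x33→b12/s0 L1-HIT; vc=[8,20]
#14 0x20→b8/s0 VC-HIT; vc=[12,20]
#15 0x4c→b19/s3 L1-HIT; vc=[12,20]

OUTCOME = VC-HIT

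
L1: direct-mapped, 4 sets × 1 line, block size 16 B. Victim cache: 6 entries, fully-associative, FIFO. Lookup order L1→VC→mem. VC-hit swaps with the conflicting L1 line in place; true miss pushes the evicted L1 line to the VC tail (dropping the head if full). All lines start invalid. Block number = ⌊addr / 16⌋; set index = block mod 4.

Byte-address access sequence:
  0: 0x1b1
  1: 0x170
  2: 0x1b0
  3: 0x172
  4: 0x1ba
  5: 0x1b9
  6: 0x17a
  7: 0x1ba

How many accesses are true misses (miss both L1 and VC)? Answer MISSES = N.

  [0] addr=0x1b1 blk=27 s=3: MISS | VC []
  [1] addr=0x170 blk=23 s=3: MISS | VC [27]
  [2] addr=0x1b0 blk=27 s=3: VC-HIT | VC [23]
  [3] addr=0x172 blk=23 s=3: VC-HIT | VC [27]
  [4] addr=0x1ba blk=27 s=3: VC-HIT | VC [23]
  [5] addr=0x1b9 blk=27 s=3: L1-HIT | VC [23]
  [6] addr=0x17a blk=23 s=3: VC-HIT | VC [27]
  [7] addr=0x1ba blk=27 s=3: VC-HIT | VC [23]

MISSES = 2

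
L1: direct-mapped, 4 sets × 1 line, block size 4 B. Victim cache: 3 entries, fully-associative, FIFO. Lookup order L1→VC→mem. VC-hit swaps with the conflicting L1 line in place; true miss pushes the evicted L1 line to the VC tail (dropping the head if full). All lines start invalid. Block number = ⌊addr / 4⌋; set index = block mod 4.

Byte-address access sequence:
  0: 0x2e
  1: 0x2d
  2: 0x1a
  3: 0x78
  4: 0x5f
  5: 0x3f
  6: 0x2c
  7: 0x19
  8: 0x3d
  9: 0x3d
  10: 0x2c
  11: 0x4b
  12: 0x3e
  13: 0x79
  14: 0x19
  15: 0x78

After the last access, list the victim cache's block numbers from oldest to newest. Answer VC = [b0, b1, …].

VC = [23, 6, 18]

0: 0x2e (blk 11, set 3) → MISS  vc=[]
1: 0x2d (blk 11, set 3) → L1-HIT  vc=[]
2: 0x1a (blk 6, set 2) → MISS  vc=[]
3: 0x78 (blk 30, set 2) → MISS  vc=[6]
4: 0x5f (blk 23, set 3) → MISS  vc=[6, 11]
5: 0x3f (blk 15, set 3) → MISS  vc=[6, 11, 23]
6: 0x2c (blk 11, set 3) → VC-HIT  vc=[6, 15, 23]
7: 0x19 (blk 6, set 2) → VC-HIT  vc=[30, 15, 23]
8: 0x3d (blk 15, set 3) → VC-HIT  vc=[30, 11, 23]
9: 0x3d (blk 15, set 3) → L1-HIT  vc=[30, 11, 23]
10: 0x2c (blk 11, set 3) → VC-HIT  vc=[30, 15, 23]
11: 0x4b (blk 18, set 2) → MISS  vc=[15, 23, 6]
12: 0x3e (blk 15, set 3) → VC-HIT  vc=[11, 23, 6]
13: 0x79 (blk 30, set 2) → MISS  vc=[23, 6, 18]
14: 0x19 (blk 6, set 2) → VC-HIT  vc=[23, 30, 18]
15: 0x78 (blk 30, set 2) → VC-HIT  vc=[23, 6, 18]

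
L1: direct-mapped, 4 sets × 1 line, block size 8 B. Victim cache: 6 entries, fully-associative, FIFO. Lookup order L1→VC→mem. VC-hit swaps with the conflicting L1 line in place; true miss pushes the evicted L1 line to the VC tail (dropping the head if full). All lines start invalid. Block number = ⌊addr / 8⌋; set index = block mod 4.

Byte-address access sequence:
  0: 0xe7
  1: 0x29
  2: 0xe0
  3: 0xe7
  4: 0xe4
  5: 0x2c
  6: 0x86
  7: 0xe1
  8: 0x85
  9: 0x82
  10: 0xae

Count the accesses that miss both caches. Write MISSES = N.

MISSES = 4

#0 0xe7→b28/s0 MISS; vc=[]
#1 0x29→b5/s1 MISS; vc=[]
#2 0xe0→b28/s0 L1-HIT; vc=[]
#3 0xe7→b28/s0 L1-HIT; vc=[]
#4 0xe4→b28/s0 L1-HIT; vc=[]
#5 0x2c→b5/s1 L1-HIT; vc=[]
#6 0x86→b16/s0 MISS; vc=[28]
#7 0xe1→b28/s0 VC-HIT; vc=[16]
#8 0x85→b16/s0 VC-HIT; vc=[28]
#9 0x82→b16/s0 L1-HIT; vc=[28]
#10 0xae→b21/s1 MISS; vc=[28,5]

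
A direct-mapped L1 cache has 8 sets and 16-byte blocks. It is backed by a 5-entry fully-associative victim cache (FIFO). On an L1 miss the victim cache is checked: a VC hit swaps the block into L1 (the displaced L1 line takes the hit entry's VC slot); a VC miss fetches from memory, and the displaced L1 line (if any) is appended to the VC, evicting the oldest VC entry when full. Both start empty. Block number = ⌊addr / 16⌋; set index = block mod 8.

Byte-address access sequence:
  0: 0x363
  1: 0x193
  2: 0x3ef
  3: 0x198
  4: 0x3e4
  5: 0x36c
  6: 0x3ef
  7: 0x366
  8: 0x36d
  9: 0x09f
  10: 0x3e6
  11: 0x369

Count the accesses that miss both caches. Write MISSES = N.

MISSES = 4

  [0] addr=0x363 blk=54 s=6: MISS | VC []
  [1] addr=0x193 blk=25 s=1: MISS | VC []
  [2] addr=0x3ef blk=62 s=6: MISS | VC [54]
  [3] addr=0x198 blk=25 s=1: L1-HIT | VC [54]
  [4] addr=0x3e4 blk=62 s=6: L1-HIT | VC [54]
  [5] addr=0x36c blk=54 s=6: VC-HIT | VC [62]
  [6] addr=0x3ef blk=62 s=6: VC-HIT | VC [54]
  [7] addr=0x366 blk=54 s=6: VC-HIT | VC [62]
  [8] addr=0x36d blk=54 s=6: L1-HIT | VC [62]
  [9] addr=0x9f blk=9 s=1: MISS | VC [62, 25]
  [10] addr=0x3e6 blk=62 s=6: VC-HIT | VC [54, 25]
  [11] addr=0x369 blk=54 s=6: VC-HIT | VC [62, 25]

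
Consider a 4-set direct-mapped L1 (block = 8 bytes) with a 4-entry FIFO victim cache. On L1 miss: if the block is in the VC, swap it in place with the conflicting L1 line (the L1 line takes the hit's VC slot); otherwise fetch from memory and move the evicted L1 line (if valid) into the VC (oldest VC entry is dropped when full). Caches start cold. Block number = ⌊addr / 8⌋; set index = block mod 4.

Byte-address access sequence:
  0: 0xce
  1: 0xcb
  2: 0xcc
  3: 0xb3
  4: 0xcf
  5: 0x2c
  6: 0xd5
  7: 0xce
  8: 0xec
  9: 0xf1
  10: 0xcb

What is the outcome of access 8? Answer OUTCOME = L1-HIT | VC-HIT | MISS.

OUTCOME = MISS

0: 0xce (blk 25, set 1) → MISS  vc=[]
1: 0xcb (blk 25, set 1) → L1-HIT  vc=[]
2: 0xcc (blk 25, set 1) → L1-HIT  vc=[]
3: 0xb3 (blk 22, set 2) → MISS  vc=[]
4: 0xcf (blk 25, set 1) → L1-HIT  vc=[]
5: 0x2c (blk 5, set 1) → MISS  vc=[25]
6: 0xd5 (blk 26, set 2) → MISS  vc=[25, 22]
7: 0xce (blk 25, set 1) → VC-HIT  vc=[5, 22]
8: 0xec (blk 29, set 1) → MISS  vc=[5, 22, 25]
9: 0xf1 (blk 30, set 2) → MISS  vc=[5, 22, 25, 26]
10: 0xcb (blk 25, set 1) → VC-HIT  vc=[5, 22, 29, 26]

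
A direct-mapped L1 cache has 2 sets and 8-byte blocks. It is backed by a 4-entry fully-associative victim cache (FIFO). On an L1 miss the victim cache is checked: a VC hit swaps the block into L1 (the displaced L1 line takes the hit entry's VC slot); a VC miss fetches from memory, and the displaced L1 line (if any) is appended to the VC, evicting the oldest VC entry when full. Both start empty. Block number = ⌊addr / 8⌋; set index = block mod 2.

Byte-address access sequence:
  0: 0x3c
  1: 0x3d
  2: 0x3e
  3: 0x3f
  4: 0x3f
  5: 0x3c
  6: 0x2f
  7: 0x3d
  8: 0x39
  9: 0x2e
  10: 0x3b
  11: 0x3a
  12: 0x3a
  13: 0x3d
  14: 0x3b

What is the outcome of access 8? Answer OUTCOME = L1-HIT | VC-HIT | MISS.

OUTCOME = L1-HIT

0: 0x3c (blk 7, set 1) → MISS  vc=[]
1: 0x3d (blk 7, set 1) → L1-HIT  vc=[]
2: 0x3e (blk 7, set 1) → L1-HIT  vc=[]
3: 0x3f (blk 7, set 1) → L1-HIT  vc=[]
4: 0x3f (blk 7, set 1) → L1-HIT  vc=[]
5: 0x3c (blk 7, set 1) → L1-HIT  vc=[]
6: 0x2f (blk 5, set 1) → MISS  vc=[7]
7: 0x3d (blk 7, set 1) → VC-HIT  vc=[5]
8: 0x39 (blk 7, set 1) → L1-HIT  vc=[5]
9: 0x2e (blk 5, set 1) → VC-HIT  vc=[7]
10: 0x3b (blk 7, set 1) → VC-HIT  vc=[5]
11: 0x3a (blk 7, set 1) → L1-HIT  vc=[5]
12: 0x3a (blk 7, set 1) → L1-HIT  vc=[5]
13: 0x3d (blk 7, set 1) → L1-HIT  vc=[5]
14: 0x3b (blk 7, set 1) → L1-HIT  vc=[5]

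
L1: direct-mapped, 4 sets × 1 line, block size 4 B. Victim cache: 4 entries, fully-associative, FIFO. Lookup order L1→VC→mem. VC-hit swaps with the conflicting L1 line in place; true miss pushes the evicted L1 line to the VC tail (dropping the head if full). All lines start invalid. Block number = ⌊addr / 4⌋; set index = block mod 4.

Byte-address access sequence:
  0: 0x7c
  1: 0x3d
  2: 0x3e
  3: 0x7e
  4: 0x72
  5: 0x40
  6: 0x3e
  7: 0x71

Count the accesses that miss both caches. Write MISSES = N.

MISSES = 4

#0 0x7c→b31/s3 MISS; vc=[]
#1 0x3d→b15/s3 MISS; vc=[31]
#2 0x3e→b15/s3 L1-HIT; vc=[31]
#3 0x7e→b31/s3 VC-HIT; vc=[15]
#4 0x72→b28/s0 MISS; vc=[15]
#5 0x40→b16/s0 MISS; vc=[15,28]
#6 0x3e→b15/s3 VC-HIT; vc=[31,28]
#7 0x71→b28/s0 VC-HIT; vc=[31,16]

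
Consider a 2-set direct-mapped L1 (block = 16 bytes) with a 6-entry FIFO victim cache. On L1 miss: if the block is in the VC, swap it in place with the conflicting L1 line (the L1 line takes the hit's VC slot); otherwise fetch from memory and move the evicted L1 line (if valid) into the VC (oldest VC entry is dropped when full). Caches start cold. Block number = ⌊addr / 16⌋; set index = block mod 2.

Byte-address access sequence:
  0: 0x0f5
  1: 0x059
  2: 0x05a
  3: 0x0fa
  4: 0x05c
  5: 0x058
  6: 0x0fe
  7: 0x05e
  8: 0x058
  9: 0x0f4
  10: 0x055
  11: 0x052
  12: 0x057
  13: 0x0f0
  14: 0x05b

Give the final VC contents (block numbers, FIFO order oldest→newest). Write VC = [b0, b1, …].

  [0] addr=0xf5 blk=15 s=1: MISS | VC []
  [1] addr=0x59 blk=5 s=1: MISS | VC [15]
  [2] addr=0x5a blk=5 s=1: L1-HIT | VC [15]
  [3] addr=0xfa blk=15 s=1: VC-HIT | VC [5]
  [4] addr=0x5c blk=5 s=1: VC-HIT | VC [15]
  [5] addr=0x58 blk=5 s=1: L1-HIT | VC [15]
  [6] addr=0xfe blk=15 s=1: VC-HIT | VC [5]
  [7] addr=0x5e blk=5 s=1: VC-HIT | VC [15]
  [8] addr=0x58 blk=5 s=1: L1-HIT | VC [15]
  [9] addr=0xf4 blk=15 s=1: VC-HIT | VC [5]
  [10] addr=0x55 blk=5 s=1: VC-HIT | VC [15]
  [11] addr=0x52 blk=5 s=1: L1-HIT | VC [15]
  [12] addr=0x57 blk=5 s=1: L1-HIT | VC [15]
  [13] addr=0xf0 blk=15 s=1: VC-HIT | VC [5]
  [14] addr=0x5b blk=5 s=1: VC-HIT | VC [15]

VC = [15]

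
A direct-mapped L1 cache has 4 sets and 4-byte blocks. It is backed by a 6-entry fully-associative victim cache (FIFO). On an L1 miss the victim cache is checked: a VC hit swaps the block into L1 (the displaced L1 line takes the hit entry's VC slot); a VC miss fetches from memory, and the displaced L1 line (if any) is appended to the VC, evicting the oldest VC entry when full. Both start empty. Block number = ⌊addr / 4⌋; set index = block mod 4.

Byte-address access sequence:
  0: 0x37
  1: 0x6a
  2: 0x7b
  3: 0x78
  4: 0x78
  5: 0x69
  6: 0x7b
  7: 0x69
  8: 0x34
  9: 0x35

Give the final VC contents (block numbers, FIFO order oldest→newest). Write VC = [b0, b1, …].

  [0] addr=0x37 blk=13 s=1: MISS | VC []
  [1] addr=0x6a blk=26 s=2: MISS | VC []
  [2] addr=0x7b blk=30 s=2: MISS | VC [26]
  [3] addr=0x78 blk=30 s=2: L1-HIT | VC [26]
  [4] addr=0x78 blk=30 s=2: L1-HIT | VC [26]
  [5] addr=0x69 blk=26 s=2: VC-HIT | VC [30]
  [6] addr=0x7b blk=30 s=2: VC-HIT | VC [26]
  [7] addr=0x69 blk=26 s=2: VC-HIT | VC [30]
  [8] addr=0x34 blk=13 s=1: L1-HIT | VC [30]
  [9] addr=0x35 blk=13 s=1: L1-HIT | VC [30]

VC = [30]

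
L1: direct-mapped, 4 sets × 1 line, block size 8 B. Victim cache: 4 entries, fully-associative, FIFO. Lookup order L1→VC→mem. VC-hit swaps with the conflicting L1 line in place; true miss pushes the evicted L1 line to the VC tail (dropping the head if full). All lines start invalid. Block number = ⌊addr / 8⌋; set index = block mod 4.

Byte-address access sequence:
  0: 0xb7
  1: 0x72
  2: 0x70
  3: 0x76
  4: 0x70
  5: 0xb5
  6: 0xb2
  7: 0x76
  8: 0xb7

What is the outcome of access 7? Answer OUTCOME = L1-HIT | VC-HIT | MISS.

#0 0xb7→b22/s2 MISS; vc=[]
#1 0x72→b14/s2 MISS; vc=[22]
#2 0x70→b14/s2 L1-HIT; vc=[22]
#3 0x76→b14/s2 L1-HIT; vc=[22]
#4 0x70→b14/s2 L1-HIT; vc=[22]
#5 0xb5→b22/s2 VC-HIT; vc=[14]
#6 0xb2→b22/s2 L1-HIT; vc=[14]
#7 0x76→b14/s2 VC-HIT; vc=[22]
#8 0xb7→b22/s2 VC-HIT; vc=[14]

OUTCOME = VC-HIT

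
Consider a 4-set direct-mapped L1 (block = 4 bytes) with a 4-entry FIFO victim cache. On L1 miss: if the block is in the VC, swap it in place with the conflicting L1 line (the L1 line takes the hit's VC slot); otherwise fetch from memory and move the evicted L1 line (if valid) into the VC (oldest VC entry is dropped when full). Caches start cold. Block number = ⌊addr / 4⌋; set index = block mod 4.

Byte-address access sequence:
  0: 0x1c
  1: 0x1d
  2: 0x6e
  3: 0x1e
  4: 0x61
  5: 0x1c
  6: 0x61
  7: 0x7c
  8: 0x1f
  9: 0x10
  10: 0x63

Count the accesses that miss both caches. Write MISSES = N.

0: 0x1c (blk 7, set 3) → MISS  vc=[]
1: 0x1d (blk 7, set 3) → L1-HIT  vc=[]
2: 0x6e (blk 27, set 3) → MISS  vc=[7]
3: 0x1e (blk 7, set 3) → VC-HIT  vc=[27]
4: 0x61 (blk 24, set 0) → MISS  vc=[27]
5: 0x1c (blk 7, set 3) → L1-HIT  vc=[27]
6: 0x61 (blk 24, set 0) → L1-HIT  vc=[27]
7: 0x7c (blk 31, set 3) → MISS  vc=[27, 7]
8: 0x1f (blk 7, set 3) → VC-HIT  vc=[27, 31]
9: 0x10 (blk 4, set 0) → MISS  vc=[27, 31, 24]
10: 0x63 (blk 24, set 0) → VC-HIT  vc=[27, 31, 4]

MISSES = 5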